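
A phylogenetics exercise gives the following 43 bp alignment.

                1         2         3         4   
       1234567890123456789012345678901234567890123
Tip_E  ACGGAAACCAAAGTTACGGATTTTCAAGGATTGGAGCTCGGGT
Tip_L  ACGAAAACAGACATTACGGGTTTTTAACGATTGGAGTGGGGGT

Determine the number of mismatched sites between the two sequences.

Differing sites — 4:G/A; 9:C/A; 10:A/G; 12:A/C; 13:G/A; 20:A/G; 25:C/T; 28:G/C; 37:C/T; 38:T/G; 39:C/G.
That gives 11 mismatches out of 43 aligned sites, so the Hamming distance is 11.

11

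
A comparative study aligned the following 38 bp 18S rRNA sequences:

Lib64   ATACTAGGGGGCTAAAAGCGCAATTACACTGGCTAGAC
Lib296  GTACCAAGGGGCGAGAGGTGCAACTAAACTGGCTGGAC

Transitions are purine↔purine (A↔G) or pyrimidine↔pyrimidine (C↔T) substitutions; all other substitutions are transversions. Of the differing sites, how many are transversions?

Mismatches occur at site 1 (A↔G, transition), site 5 (T↔C, transition), site 7 (G↔A, transition), site 13 (T↔G, transversion), site 15 (A↔G, transition), site 17 (A↔G, transition), site 19 (C↔T, transition), site 24 (T↔C, transition), site 27 (C↔A, transversion), site 35 (A↔G, transition).
Of the 10 differences, 8 transitions and 2 transversions, so the answer is 2.

2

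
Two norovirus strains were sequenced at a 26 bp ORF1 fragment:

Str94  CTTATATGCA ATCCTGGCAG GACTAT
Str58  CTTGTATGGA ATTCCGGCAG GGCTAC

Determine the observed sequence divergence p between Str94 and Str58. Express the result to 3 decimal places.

Mismatches occur at site 4 (A→G), site 9 (C→G), site 13 (C→T), site 15 (T→C), site 22 (A→G), site 26 (T→C).
There are 6 differences over 26 sites, so p = 6/26 = 0.231.

0.231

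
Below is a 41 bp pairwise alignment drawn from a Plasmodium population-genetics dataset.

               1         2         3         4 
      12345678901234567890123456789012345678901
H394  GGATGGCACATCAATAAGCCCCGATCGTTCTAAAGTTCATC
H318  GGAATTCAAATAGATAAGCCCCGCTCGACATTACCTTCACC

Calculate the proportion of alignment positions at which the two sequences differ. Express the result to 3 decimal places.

The sequences differ at positions 4 (T/A), 5 (G/T), 6 (G/T), 9 (C/A), 12 (C/A), 13 (A/G), 24 (A/C), 28 (T/A), 29 (T/C), 30 (C/A), 32 (A/T), 34 (A/C), 35 (G/C), 40 (T/C).
There are 14 differences over 41 sites, so p = 14/41 = 0.341.

0.341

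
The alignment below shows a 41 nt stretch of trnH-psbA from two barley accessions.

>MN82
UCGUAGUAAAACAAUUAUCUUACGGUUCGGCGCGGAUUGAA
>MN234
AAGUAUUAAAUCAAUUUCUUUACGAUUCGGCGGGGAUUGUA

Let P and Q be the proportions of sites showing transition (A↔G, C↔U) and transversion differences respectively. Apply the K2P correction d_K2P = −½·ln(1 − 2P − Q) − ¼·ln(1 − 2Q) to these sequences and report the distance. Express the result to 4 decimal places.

Differing sites — 1:U/A (Tv); 2:C/A (Tv); 6:G/U (Tv); 11:A/U (Tv); 17:A/U (Tv); 18:U/C (Ti); 19:C/U (Ti); 25:G/A (Ti); 33:C/G (Tv); 40:A/U (Tv).
Of the 10 differences, 3 transitions and 7 transversions over 41 sites: P = 3/41 = 0.073171, Q = 7/41 = 0.170732.
d = −0.5·ln(0.682926) − 0.25·ln(0.658536) = −0.5·(-0.381369) − 0.25·(-0.417736) = 0.2951.

0.2951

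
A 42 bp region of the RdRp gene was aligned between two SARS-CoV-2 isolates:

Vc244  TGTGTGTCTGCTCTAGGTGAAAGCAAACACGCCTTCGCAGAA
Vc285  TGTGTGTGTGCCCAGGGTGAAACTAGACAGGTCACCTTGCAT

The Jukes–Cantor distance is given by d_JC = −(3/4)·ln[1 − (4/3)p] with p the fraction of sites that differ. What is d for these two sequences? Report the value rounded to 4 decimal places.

0.5319

The sequences differ at positions 8 (C/G), 12 (T/C), 14 (T/A), 15 (A/G), 23 (G/C), 24 (C/T), 26 (A/G), 30 (C/G), 32 (C/T), 34 (T/A), 35 (T/C), 37 (G/T), 38 (C/T), 39 (A/G), 40 (G/C), 42 (A/T).
p = 16/42 = 0.380952.
d = −0.75 · ln(1 − (4/3)·0.380952) = −0.75 · ln(0.492064) = −0.75 · (-0.709146) = 0.5319.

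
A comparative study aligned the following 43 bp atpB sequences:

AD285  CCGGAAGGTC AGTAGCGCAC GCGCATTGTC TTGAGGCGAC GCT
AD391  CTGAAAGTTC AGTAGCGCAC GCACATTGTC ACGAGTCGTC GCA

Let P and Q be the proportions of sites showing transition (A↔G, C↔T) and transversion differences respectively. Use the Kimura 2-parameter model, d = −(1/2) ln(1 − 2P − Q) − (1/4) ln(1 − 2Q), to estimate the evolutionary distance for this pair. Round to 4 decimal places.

Mismatches occur at site 2 (C↔T, transition), site 4 (G↔A, transition), site 8 (G↔T, transversion), site 23 (G↔A, transition), site 31 (T↔A, transversion), site 32 (T↔C, transition), site 36 (G↔T, transversion), site 39 (A↔T, transversion), site 43 (T↔A, transversion).
Of the 9 differences, 4 transitions and 5 transversions over 43 sites: P = 4/43 = 0.093023, Q = 5/43 = 0.116279.
d = −0.5·ln(0.697675) − 0.25·ln(0.767442) = −0.5·(-0.360002) − 0.25·(-0.264692) = 0.2462.

0.2462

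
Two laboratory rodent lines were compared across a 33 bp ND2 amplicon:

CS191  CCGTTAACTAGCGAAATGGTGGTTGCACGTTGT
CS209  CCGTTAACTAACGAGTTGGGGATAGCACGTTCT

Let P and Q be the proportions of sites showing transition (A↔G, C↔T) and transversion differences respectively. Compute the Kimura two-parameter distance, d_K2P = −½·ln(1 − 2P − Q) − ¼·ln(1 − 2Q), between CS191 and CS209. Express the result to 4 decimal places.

The sequences differ at positions 11 (G/A, transition), 15 (A/G, transition), 16 (A/T, transversion), 20 (T/G, transversion), 22 (G/A, transition), 24 (T/A, transversion), 32 (G/C, transversion).
Of the 7 differences, 3 transitions and 4 transversions over 33 sites: P = 3/33 = 0.090909, Q = 4/33 = 0.121212.
d = −0.5·ln(0.696970) − 0.25·ln(0.757576) = −0.5·(-0.361013) − 0.25·(-0.277631) = 0.2499.

0.2499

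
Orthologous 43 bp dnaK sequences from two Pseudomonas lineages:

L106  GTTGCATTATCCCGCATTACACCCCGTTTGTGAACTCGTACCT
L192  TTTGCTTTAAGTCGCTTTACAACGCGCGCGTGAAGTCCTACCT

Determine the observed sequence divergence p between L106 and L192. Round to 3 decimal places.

0.302

Differing sites — 1:G/T; 6:A/T; 10:T/A; 11:C/G; 12:C/T; 16:A/T; 22:C/A; 24:C/G; 27:T/C; 28:T/G; 29:T/C; 35:C/G; 38:G/C.
There are 13 differences over 43 sites, so p = 13/43 = 0.302.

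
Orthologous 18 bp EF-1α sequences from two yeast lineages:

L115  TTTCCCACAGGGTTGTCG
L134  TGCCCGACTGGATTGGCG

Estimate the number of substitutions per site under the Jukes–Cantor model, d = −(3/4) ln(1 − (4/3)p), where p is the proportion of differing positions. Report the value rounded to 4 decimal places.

The sequences differ at positions 2 (T/G), 3 (T/C), 6 (C/G), 9 (A/T), 12 (G/A), 16 (T/G).
p = 6/18 = 0.333333.
d = −0.75 · ln(1 − (4/3)·0.333333) = −0.75 · ln(0.555556) = −0.75 · (-0.587786) = 0.4408.

0.4408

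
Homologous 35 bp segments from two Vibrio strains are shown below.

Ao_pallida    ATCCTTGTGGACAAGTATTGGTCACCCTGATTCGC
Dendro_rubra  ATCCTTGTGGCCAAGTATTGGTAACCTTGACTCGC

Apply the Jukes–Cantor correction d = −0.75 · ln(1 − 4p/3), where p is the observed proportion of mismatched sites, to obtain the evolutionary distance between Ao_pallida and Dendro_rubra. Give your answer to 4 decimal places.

Differing sites — 11:A/C; 23:C/A; 27:C/T; 31:T/C.
p = 4/35 = 0.114286.
d = −0.75 · ln(1 − (4/3)·0.114286) = −0.75 · ln(0.847619) = −0.75 · (-0.165324) = 0.1240.

0.1240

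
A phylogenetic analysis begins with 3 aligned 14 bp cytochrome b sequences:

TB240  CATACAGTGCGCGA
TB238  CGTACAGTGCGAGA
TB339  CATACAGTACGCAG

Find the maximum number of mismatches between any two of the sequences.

5

Pairwise Hamming distances:
  TB240 vs TB238: 2
  TB240 vs TB339: 3
  TB238 vs TB339: 5
The largest is 5, between TB238 and TB339.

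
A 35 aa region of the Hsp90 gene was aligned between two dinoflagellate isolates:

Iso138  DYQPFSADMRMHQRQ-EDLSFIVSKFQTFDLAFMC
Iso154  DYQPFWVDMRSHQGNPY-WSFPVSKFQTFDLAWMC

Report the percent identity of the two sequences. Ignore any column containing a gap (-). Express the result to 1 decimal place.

Excluding the 2 gap columns leaves 33 comparable sites.
The sequences differ at positions 6 (S/W), 7 (A/V), 11 (M/S), 14 (R/G), 15 (Q/N), 17 (E/Y), 19 (L/W), 22 (I/P), 33 (F/W).
24 of the 33 comparable sites match, so the percent identity is 24/33 × 100 = 72.7%.

72.7%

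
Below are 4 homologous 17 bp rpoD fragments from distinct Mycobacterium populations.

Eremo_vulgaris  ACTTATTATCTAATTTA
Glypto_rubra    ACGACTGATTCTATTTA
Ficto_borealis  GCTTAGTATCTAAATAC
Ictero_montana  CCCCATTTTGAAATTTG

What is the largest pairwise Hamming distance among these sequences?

Pairwise Hamming distances:
  Eremo_vulgaris vs Glypto_rubra: 7
  Eremo_vulgaris vs Ficto_borealis: 5
  Eremo_vulgaris vs Ictero_montana: 7
  Glypto_rubra vs Ficto_borealis: 12
  Glypto_rubra vs Ictero_montana: 10
  Ficto_borealis vs Ictero_montana: 10
The largest is 12, between Glypto_rubra and Ficto_borealis.

12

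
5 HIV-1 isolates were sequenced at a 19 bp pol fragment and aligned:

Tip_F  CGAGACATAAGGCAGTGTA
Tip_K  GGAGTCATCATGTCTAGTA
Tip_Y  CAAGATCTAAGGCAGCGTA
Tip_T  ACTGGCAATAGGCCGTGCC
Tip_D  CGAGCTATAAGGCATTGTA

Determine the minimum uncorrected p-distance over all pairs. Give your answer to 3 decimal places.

Pairwise Hamming distances:
  Tip_F vs Tip_K: 8
  Tip_F vs Tip_Y: 4
  Tip_F vs Tip_T: 9
  Tip_F vs Tip_D: 3
  Tip_K vs Tip_Y: 11
  Tip_K vs Tip_T: 12
  Tip_K vs Tip_D: 8
  Tip_Y vs Tip_T: 12
  Tip_Y vs Tip_D: 5
  Tip_T vs Tip_D: 11
The smallest is 3 mismatches, between Tip_F and Tip_D; p = 3/19 = 0.158.

0.158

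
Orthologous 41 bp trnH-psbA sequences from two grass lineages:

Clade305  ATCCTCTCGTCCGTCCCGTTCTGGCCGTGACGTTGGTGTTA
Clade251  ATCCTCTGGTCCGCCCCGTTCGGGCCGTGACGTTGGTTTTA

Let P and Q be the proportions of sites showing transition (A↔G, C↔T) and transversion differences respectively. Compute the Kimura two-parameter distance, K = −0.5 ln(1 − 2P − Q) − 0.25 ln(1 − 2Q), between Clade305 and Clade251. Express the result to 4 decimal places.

Mismatches occur at site 8 (C/G, transversion), site 14 (T/C, transition), site 22 (T/G, transversion), site 38 (G/T, transversion).
Of the 4 differences, 1 transition and 3 transversions over 41 sites: P = 1/41 = 0.024390, Q = 3/41 = 0.073171.
d = −0.5·ln(0.878049) − 0.25·ln(0.853658) = −0.5·(-0.130053) − 0.25·(-0.158225) = 0.1046.

0.1046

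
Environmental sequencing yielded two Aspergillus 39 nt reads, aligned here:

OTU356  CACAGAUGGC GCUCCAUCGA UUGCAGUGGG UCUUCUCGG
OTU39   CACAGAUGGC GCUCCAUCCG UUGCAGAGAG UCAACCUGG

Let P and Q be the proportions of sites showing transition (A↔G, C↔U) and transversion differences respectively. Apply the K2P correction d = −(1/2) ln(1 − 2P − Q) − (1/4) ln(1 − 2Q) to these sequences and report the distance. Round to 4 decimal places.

Differing sites — 19:G/C (Tv); 20:A/G (Ti); 27:U/A (Tv); 29:G/A (Ti); 33:U/A (Tv); 34:U/A (Tv); 36:U/C (Ti); 37:C/U (Ti).
Of the 8 differences, 4 transitions and 4 transversions over 39 sites: P = 4/39 = 0.102564, Q = 4/39 = 0.102564.
d = −0.5·ln(0.692308) − 0.25·ln(0.794872) = −0.5·(-0.367724) − 0.25·(-0.229574) = 0.2413.

0.2413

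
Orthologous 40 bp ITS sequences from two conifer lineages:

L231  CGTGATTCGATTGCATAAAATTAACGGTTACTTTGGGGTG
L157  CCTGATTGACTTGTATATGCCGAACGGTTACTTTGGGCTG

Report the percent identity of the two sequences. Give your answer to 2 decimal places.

72.50%

Mismatches occur at site 2 (G↔C), site 8 (C↔G), site 9 (G↔A), site 10 (A↔C), site 14 (C↔T), site 18 (A↔T), site 19 (A↔G), site 20 (A↔C), site 21 (T↔C), site 22 (T↔G), site 38 (G↔C).
29 of the 40 sites match, so the percent identity is 29/40 × 100 = 72.50%.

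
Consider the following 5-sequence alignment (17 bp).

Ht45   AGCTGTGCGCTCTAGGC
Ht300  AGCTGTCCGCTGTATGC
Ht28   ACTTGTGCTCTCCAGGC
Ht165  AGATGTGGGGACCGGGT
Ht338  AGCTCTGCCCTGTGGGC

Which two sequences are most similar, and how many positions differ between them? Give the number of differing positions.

3

Pairwise Hamming distances:
  Ht45 vs Ht300: 3
  Ht45 vs Ht28: 4
  Ht45 vs Ht165: 7
  Ht45 vs Ht338: 4
  Ht300 vs Ht28: 7
  Ht300 vs Ht165: 10
  Ht300 vs Ht338: 5
  Ht28 vs Ht165: 8
  Ht28 vs Ht338: 7
  Ht165 vs Ht338: 9
The smallest is 3, between Ht45 and Ht300.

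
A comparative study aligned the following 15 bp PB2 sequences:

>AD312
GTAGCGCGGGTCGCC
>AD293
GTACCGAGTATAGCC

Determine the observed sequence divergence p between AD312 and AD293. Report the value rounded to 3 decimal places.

Mismatches occur at site 4 (G/C), site 7 (C/A), site 9 (G/T), site 10 (G/A), site 12 (C/A).
There are 5 differences over 15 sites, so p = 5/15 = 0.333.

0.333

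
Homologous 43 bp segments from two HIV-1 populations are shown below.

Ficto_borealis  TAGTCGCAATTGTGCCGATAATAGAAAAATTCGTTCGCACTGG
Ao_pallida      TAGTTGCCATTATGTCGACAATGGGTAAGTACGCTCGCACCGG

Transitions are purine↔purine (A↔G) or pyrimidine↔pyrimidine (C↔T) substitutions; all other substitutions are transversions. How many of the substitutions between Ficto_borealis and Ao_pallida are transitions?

9

The sequences differ at positions 5 (C/T, transition), 8 (A/C, transversion), 12 (G/A, transition), 15 (C/T, transition), 19 (T/C, transition), 23 (A/G, transition), 25 (A/G, transition), 26 (A/T, transversion), 29 (A/G, transition), 31 (T/A, transversion), 34 (T/C, transition), 41 (T/C, transition).
Of the 12 differences, 9 transitions and 3 transversions, so the answer is 9.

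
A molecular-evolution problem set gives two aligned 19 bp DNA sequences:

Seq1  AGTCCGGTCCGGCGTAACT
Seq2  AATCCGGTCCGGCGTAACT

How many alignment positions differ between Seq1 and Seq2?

1

The sequences differ at position 2 (G/A).
That gives 1 mismatch out of 19 aligned sites, so the Hamming distance is 1.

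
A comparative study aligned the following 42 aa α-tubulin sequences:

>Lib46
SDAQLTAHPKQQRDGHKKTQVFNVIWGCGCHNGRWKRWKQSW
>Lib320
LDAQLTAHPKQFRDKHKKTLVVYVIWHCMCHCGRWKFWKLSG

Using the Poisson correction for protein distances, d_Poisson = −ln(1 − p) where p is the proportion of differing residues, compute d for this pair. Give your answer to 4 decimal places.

0.3365

Differing sites — 1:S/L; 12:Q/F; 15:G/K; 20:Q/L; 22:F/V; 23:N/Y; 27:G/H; 29:G/M; 32:N/C; 37:R/F; 40:Q/L; 42:W/G.
p = 12/42 = 0.285714.
d = −ln(1 − 0.285714) = −ln(0.714286) = 0.3365.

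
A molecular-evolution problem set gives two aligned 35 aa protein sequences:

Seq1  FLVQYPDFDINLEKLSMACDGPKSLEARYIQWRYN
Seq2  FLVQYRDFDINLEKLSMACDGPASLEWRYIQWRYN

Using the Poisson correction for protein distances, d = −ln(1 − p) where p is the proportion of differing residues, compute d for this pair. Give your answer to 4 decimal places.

0.0896

The sequences differ at positions 6 (P/R), 23 (K/A), 27 (A/W).
p = 3/35 = 0.085714.
d = −ln(1 − 0.085714) = −ln(0.914286) = 0.0896.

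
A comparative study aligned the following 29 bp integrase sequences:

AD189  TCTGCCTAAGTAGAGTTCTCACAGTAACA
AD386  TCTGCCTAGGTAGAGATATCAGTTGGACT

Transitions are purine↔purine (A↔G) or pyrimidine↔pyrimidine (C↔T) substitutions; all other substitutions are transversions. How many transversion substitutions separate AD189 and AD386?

7

Differing sites — 9:A/G (Ti); 16:T/A (Tv); 18:C/A (Tv); 22:C/G (Tv); 23:A/T (Tv); 24:G/T (Tv); 25:T/G (Tv); 26:A/G (Ti); 29:A/T (Tv).
Of the 9 differences, 2 transitions and 7 transversions, so the answer is 7.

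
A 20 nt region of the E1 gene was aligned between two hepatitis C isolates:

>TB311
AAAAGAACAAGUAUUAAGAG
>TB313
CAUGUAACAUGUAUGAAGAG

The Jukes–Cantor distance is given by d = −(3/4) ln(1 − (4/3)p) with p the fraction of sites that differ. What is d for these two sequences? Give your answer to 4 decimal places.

Mismatches occur at site 1 (A↔C), site 3 (A↔U), site 4 (A↔G), site 5 (G↔U), site 10 (A↔U), site 15 (U↔G).
p = 6/20 = 0.300000.
d = −0.75 · ln(1 − (4/3)·0.300000) = −0.75 · ln(0.600000) = −0.75 · (-0.510826) = 0.3831.

0.3831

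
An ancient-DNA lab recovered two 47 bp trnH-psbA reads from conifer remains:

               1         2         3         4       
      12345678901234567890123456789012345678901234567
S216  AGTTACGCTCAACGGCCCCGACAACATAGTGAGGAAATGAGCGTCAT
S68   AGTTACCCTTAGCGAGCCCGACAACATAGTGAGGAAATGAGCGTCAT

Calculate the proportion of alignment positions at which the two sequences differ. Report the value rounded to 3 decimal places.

0.106

Differing sites — 7:G/C; 10:C/T; 12:A/G; 15:G/A; 16:C/G.
There are 5 differences over 47 sites, so p = 5/47 = 0.106.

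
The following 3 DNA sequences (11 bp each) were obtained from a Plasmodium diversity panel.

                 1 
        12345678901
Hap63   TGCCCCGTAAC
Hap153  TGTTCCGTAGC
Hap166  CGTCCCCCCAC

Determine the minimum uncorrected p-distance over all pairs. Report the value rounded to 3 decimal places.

0.273

Pairwise Hamming distances:
  Hap63 vs Hap153: 3
  Hap63 vs Hap166: 5
  Hap153 vs Hap166: 6
The smallest is 3 mismatches, between Hap63 and Hap153; p = 3/11 = 0.273.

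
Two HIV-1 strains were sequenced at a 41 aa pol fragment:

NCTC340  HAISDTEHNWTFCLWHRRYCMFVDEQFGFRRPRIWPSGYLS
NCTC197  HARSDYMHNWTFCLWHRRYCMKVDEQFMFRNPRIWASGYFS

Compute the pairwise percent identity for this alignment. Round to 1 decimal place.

80.5%

Differing sites — 3:I/R; 6:T/Y; 7:E/M; 22:F/K; 28:G/M; 31:R/N; 36:P/A; 40:L/F.
33 of the 41 sites match, so the percent identity is 33/41 × 100 = 80.5%.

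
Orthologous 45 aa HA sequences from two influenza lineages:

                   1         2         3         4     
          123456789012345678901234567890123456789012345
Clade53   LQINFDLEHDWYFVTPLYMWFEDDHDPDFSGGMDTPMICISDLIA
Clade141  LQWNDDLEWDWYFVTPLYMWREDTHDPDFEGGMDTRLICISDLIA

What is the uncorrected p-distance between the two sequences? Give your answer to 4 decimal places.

The sequences differ at positions 3 (I/W), 5 (F/D), 9 (H/W), 21 (F/R), 24 (D/T), 30 (S/E), 36 (P/R), 37 (M/L).
There are 8 differences over 45 sites, so p = 8/45 = 0.1778.

0.1778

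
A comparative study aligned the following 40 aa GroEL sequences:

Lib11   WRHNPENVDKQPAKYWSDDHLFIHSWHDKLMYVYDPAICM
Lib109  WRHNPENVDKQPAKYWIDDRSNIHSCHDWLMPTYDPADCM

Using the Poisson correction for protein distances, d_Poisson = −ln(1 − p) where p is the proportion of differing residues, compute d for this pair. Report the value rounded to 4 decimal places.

0.2549

The sequences differ at positions 17 (S/I), 20 (H/R), 21 (L/S), 22 (F/N), 26 (W/C), 29 (K/W), 32 (Y/P), 33 (V/T), 38 (I/D).
p = 9/40 = 0.225000.
d = −ln(1 − 0.225000) = −ln(0.775000) = 0.2549.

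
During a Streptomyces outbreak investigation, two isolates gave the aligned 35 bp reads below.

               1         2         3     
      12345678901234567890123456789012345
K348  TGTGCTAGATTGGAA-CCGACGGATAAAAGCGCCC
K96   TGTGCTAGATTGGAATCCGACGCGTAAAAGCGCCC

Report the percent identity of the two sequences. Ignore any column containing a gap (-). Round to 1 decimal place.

Excluding the 1 gap column leaves 34 comparable sites.
The sequences differ at positions 23 (G/C), 24 (A/G).
32 of the 34 comparable sites match, so the percent identity is 32/34 × 100 = 94.1%.

94.1%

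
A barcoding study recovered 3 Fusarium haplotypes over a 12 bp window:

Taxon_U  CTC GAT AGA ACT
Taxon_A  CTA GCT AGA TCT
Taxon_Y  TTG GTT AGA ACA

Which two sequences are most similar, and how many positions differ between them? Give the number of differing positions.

Pairwise Hamming distances:
  Taxon_U vs Taxon_A: 3
  Taxon_U vs Taxon_Y: 4
  Taxon_A vs Taxon_Y: 5
The smallest is 3, between Taxon_U and Taxon_A.

3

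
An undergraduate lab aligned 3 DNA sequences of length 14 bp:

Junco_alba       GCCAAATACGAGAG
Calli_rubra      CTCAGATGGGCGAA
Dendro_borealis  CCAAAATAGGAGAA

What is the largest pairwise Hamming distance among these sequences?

Pairwise Hamming distances:
  Junco_alba vs Calli_rubra: 7
  Junco_alba vs Dendro_borealis: 4
  Calli_rubra vs Dendro_borealis: 5
The largest is 7, between Junco_alba and Calli_rubra.

7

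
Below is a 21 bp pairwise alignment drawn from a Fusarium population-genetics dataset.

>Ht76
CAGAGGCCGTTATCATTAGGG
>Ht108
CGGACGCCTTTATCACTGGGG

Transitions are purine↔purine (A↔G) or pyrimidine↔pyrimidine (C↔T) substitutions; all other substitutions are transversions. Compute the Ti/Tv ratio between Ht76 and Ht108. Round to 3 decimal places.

1.500

Differing sites — 2:A/G (Ti); 5:G/C (Tv); 9:G/T (Tv); 16:T/C (Ti); 18:A/G (Ti).
Of the 5 differences, 3 transitions and 2 transversions, so Ti/Tv = 3/2 = 1.500.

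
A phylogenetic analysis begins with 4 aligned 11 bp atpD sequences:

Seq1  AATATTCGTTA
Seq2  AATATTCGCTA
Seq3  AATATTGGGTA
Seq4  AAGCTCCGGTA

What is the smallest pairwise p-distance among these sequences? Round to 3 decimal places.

Pairwise Hamming distances:
  Seq1 vs Seq2: 1
  Seq1 vs Seq3: 2
  Seq1 vs Seq4: 4
  Seq2 vs Seq3: 2
  Seq2 vs Seq4: 4
  Seq3 vs Seq4: 4
The smallest is 1 mismatch, between Seq1 and Seq2; p = 1/11 = 0.091.

0.091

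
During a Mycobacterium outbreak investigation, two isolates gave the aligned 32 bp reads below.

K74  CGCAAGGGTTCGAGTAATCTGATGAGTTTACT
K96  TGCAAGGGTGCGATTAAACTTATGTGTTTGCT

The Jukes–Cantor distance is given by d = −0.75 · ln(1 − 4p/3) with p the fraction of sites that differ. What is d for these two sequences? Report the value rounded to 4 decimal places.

0.2586

Mismatches occur at site 1 (C→T), site 10 (T→G), site 14 (G→T), site 18 (T→A), site 21 (G→T), site 25 (A→T), site 30 (A→G).
p = 7/32 = 0.218750.
d = −0.75 · ln(1 − (4/3)·0.218750) = −0.75 · ln(0.708333) = −0.75 · (-0.344841) = 0.2586.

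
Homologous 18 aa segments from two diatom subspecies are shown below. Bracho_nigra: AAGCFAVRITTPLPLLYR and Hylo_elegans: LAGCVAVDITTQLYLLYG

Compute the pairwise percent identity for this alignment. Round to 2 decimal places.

66.67%

Mismatches occur at site 1 (A→L), site 5 (F→V), site 8 (R→D), site 12 (P→Q), site 14 (P→Y), site 18 (R→G).
12 of the 18 sites match, so the percent identity is 12/18 × 100 = 66.67%.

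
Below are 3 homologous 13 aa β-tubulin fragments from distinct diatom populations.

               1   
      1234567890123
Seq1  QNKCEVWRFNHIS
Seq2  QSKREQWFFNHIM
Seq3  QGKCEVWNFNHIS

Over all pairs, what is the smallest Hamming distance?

Pairwise Hamming distances:
  Seq1 vs Seq2: 5
  Seq1 vs Seq3: 2
  Seq2 vs Seq3: 5
The smallest is 2, between Seq1 and Seq3.

2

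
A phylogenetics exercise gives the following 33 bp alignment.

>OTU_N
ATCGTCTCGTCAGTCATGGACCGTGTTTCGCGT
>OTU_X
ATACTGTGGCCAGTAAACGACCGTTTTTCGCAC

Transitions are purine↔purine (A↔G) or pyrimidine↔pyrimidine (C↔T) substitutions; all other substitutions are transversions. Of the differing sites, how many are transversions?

8

The sequences differ at positions 3 (C/A, transversion), 4 (G/C, transversion), 6 (C/G, transversion), 8 (C/G, transversion), 10 (T/C, transition), 15 (C/A, transversion), 17 (T/A, transversion), 18 (G/C, transversion), 25 (G/T, transversion), 32 (G/A, transition), 33 (T/C, transition).
Of the 11 differences, 3 transitions and 8 transversions, so the answer is 8.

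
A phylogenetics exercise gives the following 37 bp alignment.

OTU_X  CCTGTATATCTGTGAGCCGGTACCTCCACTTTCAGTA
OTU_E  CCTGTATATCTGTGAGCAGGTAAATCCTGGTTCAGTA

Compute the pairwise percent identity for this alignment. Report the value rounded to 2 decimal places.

Differing sites — 18:C/A; 23:C/A; 24:C/A; 28:A/T; 29:C/G; 30:T/G.
31 of the 37 sites match, so the percent identity is 31/37 × 100 = 83.78%.

83.78%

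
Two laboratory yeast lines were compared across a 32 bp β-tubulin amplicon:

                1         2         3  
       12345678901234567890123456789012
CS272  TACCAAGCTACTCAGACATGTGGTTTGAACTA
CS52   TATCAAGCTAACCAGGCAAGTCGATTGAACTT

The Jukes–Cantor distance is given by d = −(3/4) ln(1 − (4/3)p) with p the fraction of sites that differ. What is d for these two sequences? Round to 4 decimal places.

0.3041

Mismatches occur at site 3 (C↔T), site 11 (C↔A), site 12 (T↔C), site 16 (A↔G), site 19 (T↔A), site 22 (G↔C), site 24 (T↔A), site 32 (A↔T).
p = 8/32 = 0.250000.
d = −0.75 · ln(1 − (4/3)·0.250000) = −0.75 · ln(0.666667) = −0.75 · (-0.405465) = 0.3041.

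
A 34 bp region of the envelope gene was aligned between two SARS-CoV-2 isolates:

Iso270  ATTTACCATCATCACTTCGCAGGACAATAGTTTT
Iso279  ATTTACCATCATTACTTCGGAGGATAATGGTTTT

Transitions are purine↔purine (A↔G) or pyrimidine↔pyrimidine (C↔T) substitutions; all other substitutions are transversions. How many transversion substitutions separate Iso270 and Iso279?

1

Mismatches occur at site 13 (C→T, transition), site 20 (C→G, transversion), site 25 (C→T, transition), site 29 (A→G, transition).
Of the 4 differences, 3 transitions and 1 transversion, so the answer is 1.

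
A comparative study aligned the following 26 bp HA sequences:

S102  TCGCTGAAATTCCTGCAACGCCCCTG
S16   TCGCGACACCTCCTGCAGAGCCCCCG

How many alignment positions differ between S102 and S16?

Mismatches occur at site 5 (T/G), site 6 (G/A), site 7 (A/C), site 9 (A/C), site 10 (T/C), site 18 (A/G), site 19 (C/A), site 25 (T/C).
That gives 8 mismatches out of 26 aligned sites, so the Hamming distance is 8.

8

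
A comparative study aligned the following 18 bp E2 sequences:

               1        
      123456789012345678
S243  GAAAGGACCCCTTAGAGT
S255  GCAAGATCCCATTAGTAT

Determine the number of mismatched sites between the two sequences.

Mismatches occur at site 2 (A/C), site 6 (G/A), site 7 (A/T), site 11 (C/A), site 16 (A/T), site 17 (G/A).
That gives 6 mismatches out of 18 aligned sites, so the Hamming distance is 6.

6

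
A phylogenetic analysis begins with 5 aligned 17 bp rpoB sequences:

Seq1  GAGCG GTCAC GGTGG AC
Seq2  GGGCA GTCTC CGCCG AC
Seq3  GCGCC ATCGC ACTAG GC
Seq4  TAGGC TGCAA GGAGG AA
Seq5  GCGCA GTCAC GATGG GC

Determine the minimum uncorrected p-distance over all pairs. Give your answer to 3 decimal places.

Pairwise Hamming distances:
  Seq1 vs Seq2: 6
  Seq1 vs Seq3: 8
  Seq1 vs Seq4: 8
  Seq1 vs Seq5: 4
  Seq2 vs Seq3: 9
  Seq2 vs Seq4: 12
  Seq2 vs Seq5: 7
  Seq3 vs Seq4: 13
  Seq3 vs Seq5: 6
  Seq4 vs Seq5: 11
The smallest is 4 mismatches, between Seq1 and Seq5; p = 4/17 = 0.235.

0.235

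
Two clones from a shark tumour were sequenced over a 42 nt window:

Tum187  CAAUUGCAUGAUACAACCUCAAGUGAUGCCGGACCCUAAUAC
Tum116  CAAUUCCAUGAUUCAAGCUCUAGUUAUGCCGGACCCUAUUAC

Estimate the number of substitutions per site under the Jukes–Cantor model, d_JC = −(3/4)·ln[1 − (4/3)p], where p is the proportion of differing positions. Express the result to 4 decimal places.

0.1585

Mismatches occur at site 6 (G/C), site 13 (A/U), site 17 (C/G), site 21 (A/U), site 25 (G/U), site 39 (A/U).
p = 6/42 = 0.142857.
d = −0.75 · ln(1 − (4/3)·0.142857) = −0.75 · ln(0.809524) = −0.75 · (-0.211309) = 0.1585.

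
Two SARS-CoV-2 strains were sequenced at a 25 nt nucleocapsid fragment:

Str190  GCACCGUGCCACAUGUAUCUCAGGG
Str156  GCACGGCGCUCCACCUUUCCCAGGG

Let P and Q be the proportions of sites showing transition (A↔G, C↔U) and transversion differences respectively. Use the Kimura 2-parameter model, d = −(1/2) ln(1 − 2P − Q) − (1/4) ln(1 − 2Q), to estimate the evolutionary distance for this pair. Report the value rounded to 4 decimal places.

The sequences differ at positions 5 (C/G, transversion), 7 (U/C, transition), 10 (C/U, transition), 11 (A/C, transversion), 14 (U/C, transition), 15 (G/C, transversion), 17 (A/U, transversion), 20 (U/C, transition).
Of the 8 differences, 4 transitions and 4 transversions over 25 sites: P = 4/25 = 0.160000, Q = 4/25 = 0.160000.
d = −0.5·ln(0.520000) − 0.25·ln(0.680000) = −0.5·(-0.653926) − 0.25·(-0.385662) = 0.4234.

0.4234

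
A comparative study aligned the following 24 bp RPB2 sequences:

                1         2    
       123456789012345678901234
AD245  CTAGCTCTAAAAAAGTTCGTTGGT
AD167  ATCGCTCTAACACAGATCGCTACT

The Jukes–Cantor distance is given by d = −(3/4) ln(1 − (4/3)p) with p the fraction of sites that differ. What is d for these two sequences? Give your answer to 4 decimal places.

0.4408

Differing sites — 1:C/A; 3:A/C; 11:A/C; 13:A/C; 16:T/A; 20:T/C; 22:G/A; 23:G/C.
p = 8/24 = 0.333333.
d = −0.75 · ln(1 − (4/3)·0.333333) = −0.75 · ln(0.555556) = −0.75 · (-0.587786) = 0.4408.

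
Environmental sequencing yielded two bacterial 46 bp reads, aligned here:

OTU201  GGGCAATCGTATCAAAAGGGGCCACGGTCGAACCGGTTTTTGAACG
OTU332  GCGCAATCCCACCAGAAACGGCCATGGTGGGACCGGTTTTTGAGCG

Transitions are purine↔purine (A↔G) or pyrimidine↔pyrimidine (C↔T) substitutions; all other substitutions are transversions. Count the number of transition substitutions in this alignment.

The sequences differ at positions 2 (G/C, transversion), 9 (G/C, transversion), 10 (T/C, transition), 12 (T/C, transition), 15 (A/G, transition), 18 (G/A, transition), 19 (G/C, transversion), 25 (C/T, transition), 29 (C/G, transversion), 31 (A/G, transition), 44 (A/G, transition).
Of the 11 differences, 7 transitions and 4 transversions, so the answer is 7.

7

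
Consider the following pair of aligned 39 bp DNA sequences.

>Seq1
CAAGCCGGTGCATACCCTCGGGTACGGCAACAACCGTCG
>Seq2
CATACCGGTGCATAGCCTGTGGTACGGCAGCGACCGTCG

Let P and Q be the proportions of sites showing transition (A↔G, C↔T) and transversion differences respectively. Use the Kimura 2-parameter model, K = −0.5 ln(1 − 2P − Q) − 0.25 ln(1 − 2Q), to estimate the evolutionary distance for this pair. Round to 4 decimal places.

Differing sites — 3:A/T (Tv); 4:G/A (Ti); 15:C/G (Tv); 19:C/G (Tv); 20:G/T (Tv); 30:A/G (Ti); 32:A/G (Ti).
Of the 7 differences, 3 transitions and 4 transversions over 39 sites: P = 3/39 = 0.076923, Q = 4/39 = 0.102564.
d = −0.5·ln(0.743590) − 0.25·ln(0.794872) = −0.5·(-0.296265) − 0.25·(-0.229574) = 0.2055.

0.2055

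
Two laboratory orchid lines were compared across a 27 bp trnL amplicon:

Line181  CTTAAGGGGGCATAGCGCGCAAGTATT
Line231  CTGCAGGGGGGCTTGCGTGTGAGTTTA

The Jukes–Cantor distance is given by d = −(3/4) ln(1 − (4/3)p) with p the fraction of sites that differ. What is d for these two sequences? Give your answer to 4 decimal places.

0.5107

Mismatches occur at site 3 (T↔G), site 4 (A↔C), site 11 (C↔G), site 12 (A↔C), site 14 (A↔T), site 18 (C↔T), site 20 (C↔T), site 21 (A↔G), site 25 (A↔T), site 27 (T↔A).
p = 10/27 = 0.370370.
d = −0.75 · ln(1 − (4/3)·0.370370) = −0.75 · ln(0.506173) = −0.75 · (-0.680877) = 0.5107.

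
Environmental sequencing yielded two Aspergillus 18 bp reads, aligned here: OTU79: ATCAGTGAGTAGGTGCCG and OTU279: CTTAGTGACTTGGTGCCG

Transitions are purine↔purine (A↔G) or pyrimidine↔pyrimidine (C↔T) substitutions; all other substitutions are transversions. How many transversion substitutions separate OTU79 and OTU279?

Mismatches occur at site 1 (A/C, transversion), site 3 (C/T, transition), site 9 (G/C, transversion), site 11 (A/T, transversion).
Of the 4 differences, 1 transition and 3 transversions, so the answer is 3.

3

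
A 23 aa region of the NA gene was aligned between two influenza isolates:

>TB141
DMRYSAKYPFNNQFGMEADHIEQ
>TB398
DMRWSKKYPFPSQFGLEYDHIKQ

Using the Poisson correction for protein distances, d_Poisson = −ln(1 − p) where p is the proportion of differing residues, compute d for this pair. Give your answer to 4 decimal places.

Differing sites — 4:Y/W; 6:A/K; 11:N/P; 12:N/S; 16:M/L; 18:A/Y; 22:E/K.
p = 7/23 = 0.304348.
d = −ln(1 − 0.304348) = −ln(0.695652) = 0.3629.

0.3629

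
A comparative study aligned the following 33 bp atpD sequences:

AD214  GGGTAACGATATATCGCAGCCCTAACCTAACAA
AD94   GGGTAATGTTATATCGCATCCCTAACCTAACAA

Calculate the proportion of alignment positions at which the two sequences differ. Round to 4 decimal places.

0.0909

The sequences differ at positions 7 (C/T), 9 (A/T), 19 (G/T).
There are 3 differences over 33 sites, so p = 3/33 = 0.0909.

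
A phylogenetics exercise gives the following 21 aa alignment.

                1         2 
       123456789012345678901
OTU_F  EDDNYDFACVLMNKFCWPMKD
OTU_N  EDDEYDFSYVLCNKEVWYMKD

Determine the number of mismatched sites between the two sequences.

Differing sites — 4:N/E; 8:A/S; 9:C/Y; 12:M/C; 15:F/E; 16:C/V; 18:P/Y.
That gives 7 mismatches out of 21 aligned sites, so the Hamming distance is 7.

7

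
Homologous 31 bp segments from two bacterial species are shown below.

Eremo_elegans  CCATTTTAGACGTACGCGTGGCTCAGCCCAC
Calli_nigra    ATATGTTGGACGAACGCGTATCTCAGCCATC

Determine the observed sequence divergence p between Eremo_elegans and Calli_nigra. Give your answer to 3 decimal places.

Differing sites — 1:C/A; 2:C/T; 5:T/G; 8:A/G; 13:T/A; 20:G/A; 21:G/T; 29:C/A; 30:A/T.
There are 9 differences over 31 sites, so p = 9/31 = 0.290.

0.290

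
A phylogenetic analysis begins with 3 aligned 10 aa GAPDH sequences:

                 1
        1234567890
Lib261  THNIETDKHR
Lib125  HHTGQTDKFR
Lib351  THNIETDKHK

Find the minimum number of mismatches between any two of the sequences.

1

Pairwise Hamming distances:
  Lib261 vs Lib125: 5
  Lib261 vs Lib351: 1
  Lib125 vs Lib351: 6
The smallest is 1, between Lib261 and Lib351.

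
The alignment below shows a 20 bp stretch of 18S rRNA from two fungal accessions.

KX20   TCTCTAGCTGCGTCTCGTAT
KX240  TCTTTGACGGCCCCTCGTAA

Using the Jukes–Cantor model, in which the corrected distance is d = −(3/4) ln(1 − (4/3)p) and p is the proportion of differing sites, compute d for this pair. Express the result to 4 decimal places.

0.4715

Differing sites — 4:C/T; 6:A/G; 7:G/A; 9:T/G; 12:G/C; 13:T/C; 20:T/A.
p = 7/20 = 0.350000.
d = −0.75 · ln(1 − (4/3)·0.350000) = −0.75 · ln(0.533333) = −0.75 · (-0.628609) = 0.4715.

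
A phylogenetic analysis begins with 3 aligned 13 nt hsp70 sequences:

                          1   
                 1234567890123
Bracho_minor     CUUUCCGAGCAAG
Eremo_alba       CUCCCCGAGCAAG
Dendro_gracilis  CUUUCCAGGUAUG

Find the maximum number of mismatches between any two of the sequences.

6

Pairwise Hamming distances:
  Bracho_minor vs Eremo_alba: 2
  Bracho_minor vs Dendro_gracilis: 4
  Eremo_alba vs Dendro_gracilis: 6
The largest is 6, between Eremo_alba and Dendro_gracilis.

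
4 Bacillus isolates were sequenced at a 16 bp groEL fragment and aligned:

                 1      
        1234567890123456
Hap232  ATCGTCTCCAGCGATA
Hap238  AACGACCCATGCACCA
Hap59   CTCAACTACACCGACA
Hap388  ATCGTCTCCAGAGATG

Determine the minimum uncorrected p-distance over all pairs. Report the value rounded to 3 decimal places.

Pairwise Hamming distances:
  Hap232 vs Hap238: 8
  Hap232 vs Hap59: 6
  Hap232 vs Hap388: 2
  Hap238 vs Hap59: 10
  Hap238 vs Hap388: 10
  Hap59 vs Hap388: 8
The smallest is 2 mismatches, between Hap232 and Hap388; p = 2/16 = 0.125.

0.125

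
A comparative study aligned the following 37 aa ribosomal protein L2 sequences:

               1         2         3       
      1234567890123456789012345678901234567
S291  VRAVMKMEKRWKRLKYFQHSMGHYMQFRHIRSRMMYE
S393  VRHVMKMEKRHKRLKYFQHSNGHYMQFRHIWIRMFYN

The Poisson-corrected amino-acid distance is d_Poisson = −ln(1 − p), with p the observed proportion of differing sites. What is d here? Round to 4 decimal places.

0.2097

Mismatches occur at site 3 (A→H), site 11 (W→H), site 21 (M→N), site 31 (R→W), site 32 (S→I), site 35 (M→F), site 37 (E→N).
p = 7/37 = 0.189189.
d = −ln(1 − 0.189189) = −ln(0.810811) = 0.2097.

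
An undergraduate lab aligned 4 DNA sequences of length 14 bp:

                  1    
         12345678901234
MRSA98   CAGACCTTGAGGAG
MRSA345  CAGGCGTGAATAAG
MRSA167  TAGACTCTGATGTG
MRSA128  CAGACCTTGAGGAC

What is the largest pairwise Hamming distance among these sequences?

Pairwise Hamming distances:
  MRSA98 vs MRSA345: 6
  MRSA98 vs MRSA167: 5
  MRSA98 vs MRSA128: 1
  MRSA345 vs MRSA167: 8
  MRSA345 vs MRSA128: 7
  MRSA167 vs MRSA128: 6
The largest is 8, between MRSA345 and MRSA167.

8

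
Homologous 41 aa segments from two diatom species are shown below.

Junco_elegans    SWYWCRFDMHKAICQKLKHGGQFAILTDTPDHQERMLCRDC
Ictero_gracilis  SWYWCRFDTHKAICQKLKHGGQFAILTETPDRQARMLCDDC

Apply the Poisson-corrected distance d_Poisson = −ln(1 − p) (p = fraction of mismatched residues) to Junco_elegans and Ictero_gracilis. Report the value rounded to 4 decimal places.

Differing sites — 9:M/T; 28:D/E; 32:H/R; 34:E/A; 39:R/D.
p = 5/41 = 0.121951.
d = −ln(1 − 0.121951) = −ln(0.878049) = 0.1301.

0.1301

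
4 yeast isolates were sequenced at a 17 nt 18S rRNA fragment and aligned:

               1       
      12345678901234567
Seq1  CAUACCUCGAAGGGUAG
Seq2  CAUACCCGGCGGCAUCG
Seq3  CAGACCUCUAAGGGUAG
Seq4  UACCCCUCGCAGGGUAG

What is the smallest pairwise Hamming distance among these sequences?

2

Pairwise Hamming distances:
  Seq1 vs Seq2: 7
  Seq1 vs Seq3: 2
  Seq1 vs Seq4: 4
  Seq2 vs Seq3: 9
  Seq2 vs Seq4: 9
  Seq3 vs Seq4: 5
The smallest is 2, between Seq1 and Seq3.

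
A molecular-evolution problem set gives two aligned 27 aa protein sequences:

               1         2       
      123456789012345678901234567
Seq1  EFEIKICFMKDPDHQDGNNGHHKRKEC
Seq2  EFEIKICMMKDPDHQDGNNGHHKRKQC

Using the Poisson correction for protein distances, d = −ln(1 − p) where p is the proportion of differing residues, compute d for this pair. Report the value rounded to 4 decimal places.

0.0770

The sequences differ at positions 8 (F/M), 26 (E/Q).
p = 2/27 = 0.074074.
d = −ln(1 − 0.074074) = −ln(0.925926) = 0.0770.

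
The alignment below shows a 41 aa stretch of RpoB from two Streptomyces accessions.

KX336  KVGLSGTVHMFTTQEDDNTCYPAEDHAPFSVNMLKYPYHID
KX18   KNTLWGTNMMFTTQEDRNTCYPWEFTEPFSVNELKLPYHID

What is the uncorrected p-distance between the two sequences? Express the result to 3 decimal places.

Differing sites — 2:V/N; 3:G/T; 5:S/W; 8:V/N; 9:H/M; 17:D/R; 23:A/W; 25:D/F; 26:H/T; 27:A/E; 33:M/E; 36:Y/L.
There are 12 differences over 41 sites, so p = 12/41 = 0.293.

0.293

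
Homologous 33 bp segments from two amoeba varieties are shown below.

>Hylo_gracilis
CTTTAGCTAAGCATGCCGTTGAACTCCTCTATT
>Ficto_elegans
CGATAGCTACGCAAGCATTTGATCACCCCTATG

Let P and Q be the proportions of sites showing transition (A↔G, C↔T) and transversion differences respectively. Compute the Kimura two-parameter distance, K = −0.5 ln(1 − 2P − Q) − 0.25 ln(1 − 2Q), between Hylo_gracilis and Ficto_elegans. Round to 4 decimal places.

0.3998

Mismatches occur at site 2 (T→G, transversion), site 3 (T→A, transversion), site 10 (A→C, transversion), site 14 (T→A, transversion), site 17 (C→A, transversion), site 18 (G→T, transversion), site 23 (A→T, transversion), site 25 (T→A, transversion), site 28 (T→C, transition), site 33 (T→G, transversion).
Of the 10 differences, 1 transition and 9 transversions over 33 sites: P = 1/33 = 0.030303, Q = 9/33 = 0.272727.
d = −0.5·ln(0.666667) − 0.25·ln(0.454546) = −0.5·(-0.405465) − 0.25·(-0.788456) = 0.3998.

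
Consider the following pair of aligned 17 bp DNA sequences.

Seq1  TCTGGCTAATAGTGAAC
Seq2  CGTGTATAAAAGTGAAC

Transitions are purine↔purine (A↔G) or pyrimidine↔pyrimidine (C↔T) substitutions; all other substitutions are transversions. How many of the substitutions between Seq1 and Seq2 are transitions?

The sequences differ at positions 1 (T/C, transition), 2 (C/G, transversion), 5 (G/T, transversion), 6 (C/A, transversion), 10 (T/A, transversion).
Of the 5 differences, 1 transition and 4 transversions, so the answer is 1.

1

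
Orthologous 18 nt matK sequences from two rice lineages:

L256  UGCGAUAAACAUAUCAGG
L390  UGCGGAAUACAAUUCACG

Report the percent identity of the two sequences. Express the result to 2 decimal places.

Differing sites — 5:A/G; 6:U/A; 8:A/U; 12:U/A; 13:A/U; 17:G/C.
12 of the 18 sites match, so the percent identity is 12/18 × 100 = 66.67%.

66.67%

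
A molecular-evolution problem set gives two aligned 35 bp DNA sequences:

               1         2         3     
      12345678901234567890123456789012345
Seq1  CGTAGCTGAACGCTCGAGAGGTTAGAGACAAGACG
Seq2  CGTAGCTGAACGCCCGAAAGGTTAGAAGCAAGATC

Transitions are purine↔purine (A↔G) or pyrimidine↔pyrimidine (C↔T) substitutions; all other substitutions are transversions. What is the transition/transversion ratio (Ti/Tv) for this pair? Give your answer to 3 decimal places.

5.000

Differing sites — 14:T/C (Ti); 18:G/A (Ti); 27:G/A (Ti); 28:A/G (Ti); 34:C/T (Ti); 35:G/C (Tv).
Of the 6 differences, 5 transitions and 1 transversion, so Ti/Tv = 5/1 = 5.000.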